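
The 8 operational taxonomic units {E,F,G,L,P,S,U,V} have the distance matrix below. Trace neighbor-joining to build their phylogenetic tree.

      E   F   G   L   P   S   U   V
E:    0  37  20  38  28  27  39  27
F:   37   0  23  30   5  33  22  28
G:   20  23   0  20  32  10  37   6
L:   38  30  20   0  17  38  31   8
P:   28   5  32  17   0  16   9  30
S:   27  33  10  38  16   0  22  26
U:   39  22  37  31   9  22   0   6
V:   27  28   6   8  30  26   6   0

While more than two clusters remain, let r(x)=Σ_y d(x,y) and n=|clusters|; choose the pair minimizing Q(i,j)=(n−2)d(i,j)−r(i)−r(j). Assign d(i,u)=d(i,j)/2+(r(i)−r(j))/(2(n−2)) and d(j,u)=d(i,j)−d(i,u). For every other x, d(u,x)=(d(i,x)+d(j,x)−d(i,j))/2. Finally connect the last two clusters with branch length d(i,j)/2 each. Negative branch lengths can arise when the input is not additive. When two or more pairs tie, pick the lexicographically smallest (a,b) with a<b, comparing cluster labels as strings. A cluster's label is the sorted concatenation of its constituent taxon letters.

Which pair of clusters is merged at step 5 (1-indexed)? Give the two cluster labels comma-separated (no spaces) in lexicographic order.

E,FLPUV

1. join F+P (d=5, Q=-285) ⇒ FP; edges |F|=71/12, |P|=-11/12
  updated: d(E,FP)=30, d(FP,G)=25, d(FP,L)=21, d(FP,S)=22, d(FP,U)=13, d(FP,V)=53/2
2. join FP+U (d=13, Q=-441/2) ⇒ FPU; edges |FP|=109/20, |U|=151/20
  updated: d(E,FPU)=28, d(FPU,G)=49/2, d(FPU,L)=39/2, d(FPU,S)=31/2, d(FPU,V)=39/4
3. join L+V (d=8, Q=-673/4) ⇒ LV; edges |L|=315/32, |V|=-59/32
  updated: d(E,LV)=57/2, d(FPU,LV)=85/8, d(G,LV)=9, d(LV,S)=28
4. join FPU+LV (d=85/8, Q=-983/8) ⇒ FLPUV; edges |FPU|=275/48, |LV|=235/48
  updated: d(E,FLPUV)=367/16, d(FLPUV,G)=183/16, d(FLPUV,S)=263/16
5. join E+FLPUV (d=367/16, Q=-599/8) ⇒ EFLPUV; edges |E|=65/4, |FLPUV|=107/16
  updated: d(EFLPUV,G)=17/4, d(EFLPUV,S)=41/4
6. join EFLPUV+G (d=17/4, Q=-49/2) ⇒ EFGLPUV; edges |EFLPUV|=9/4, |G|=2
  updated: d(EFGLPUV,S)=8
7. join EFGLPUV+S (d=8) ⇒ EFGLPSUV; edges |EFGLPUV|=4, |S|=4
final tree: (((E:65/4,(((F:71/12,P:-11/12):109/20,U:151/20):275/48,(L:315/32,V:-59/32):235/48):107/16):9/4,G:2):4,S:4)
total length: 1149/16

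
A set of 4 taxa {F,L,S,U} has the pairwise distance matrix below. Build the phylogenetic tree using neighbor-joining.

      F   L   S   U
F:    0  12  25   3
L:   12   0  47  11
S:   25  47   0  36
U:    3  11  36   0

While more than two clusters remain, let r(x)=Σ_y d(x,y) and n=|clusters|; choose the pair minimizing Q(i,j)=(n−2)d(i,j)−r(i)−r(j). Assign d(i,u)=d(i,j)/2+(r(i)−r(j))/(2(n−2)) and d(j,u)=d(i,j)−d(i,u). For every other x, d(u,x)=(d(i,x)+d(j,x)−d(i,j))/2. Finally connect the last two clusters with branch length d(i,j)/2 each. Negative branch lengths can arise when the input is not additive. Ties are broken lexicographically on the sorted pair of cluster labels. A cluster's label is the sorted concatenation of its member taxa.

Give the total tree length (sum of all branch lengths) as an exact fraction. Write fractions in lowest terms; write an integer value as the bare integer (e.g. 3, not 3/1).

85/2

step 1: merge (F,S) at d=25, Q=-98; branch lengths F→-9/2, S→59/2; new cluster FS
  updated: d(FS,L)=17, d(FS,U)=7
step 2: merge (FS,L) at d=17, Q=-35; branch lengths FS→13/2, L→21/2; new cluster FLS
  updated: d(FLS,U)=1/2
step 3: merge (FLS,U) at d=1/2; branch lengths FLS→1/4, U→1/4; new cluster FLSU
final tree: (((F:-9/2,S:59/2):13/2,L:21/2):1/4,U:1/4)
total length: 85/2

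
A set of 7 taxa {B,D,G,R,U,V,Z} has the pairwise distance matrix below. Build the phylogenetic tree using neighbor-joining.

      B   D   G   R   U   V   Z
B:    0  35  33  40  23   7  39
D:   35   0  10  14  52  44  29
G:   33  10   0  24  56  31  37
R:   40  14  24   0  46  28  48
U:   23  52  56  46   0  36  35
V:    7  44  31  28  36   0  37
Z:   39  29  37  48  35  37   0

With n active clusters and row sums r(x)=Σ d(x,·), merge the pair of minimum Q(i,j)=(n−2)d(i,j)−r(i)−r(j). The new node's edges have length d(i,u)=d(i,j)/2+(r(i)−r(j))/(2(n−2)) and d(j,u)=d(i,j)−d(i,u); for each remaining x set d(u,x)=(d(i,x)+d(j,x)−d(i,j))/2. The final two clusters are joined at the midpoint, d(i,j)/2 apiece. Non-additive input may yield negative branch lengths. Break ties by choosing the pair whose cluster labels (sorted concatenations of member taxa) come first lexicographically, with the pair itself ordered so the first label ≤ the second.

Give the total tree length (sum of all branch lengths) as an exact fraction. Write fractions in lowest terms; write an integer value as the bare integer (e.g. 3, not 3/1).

2959/32

iteration 1: select B,V (d=7, Q=-325); attach at lengths (29/10, 41/10); label the merged cluster BV
  updated: d(BV,D)=36, d(BV,G)=57/2, d(BV,R)=61/2, d(BV,U)=26, d(BV,Z)=69/2
iteration 2: select BV,U (d=26, Q=-533/2); attach at lengths (89/16, 327/16); label the merged cluster BUV
  updated: d(BUV,D)=31, d(BUV,G)=117/4, d(BUV,R)=101/4, d(BUV,Z)=87/4
iteration 3: select BUV,Z (d=87/4, Q=-711/4); attach at lengths (49/8, 125/8); label the merged cluster BUVZ
  updated: d(BUVZ,D)=153/8, d(BUVZ,G)=89/4, d(BUVZ,R)=103/4
iteration 4: select BUVZ,R (d=103/4, Q=-635/8); attach at lengths (439/32, 385/32); label the merged cluster BRUVZ
  updated: d(BRUVZ,D)=59/16, d(BRUVZ,G)=41/4
iteration 5: select BRUVZ,D (d=59/16, Q=-383/16); attach at lengths (63/32, 55/32); label the merged cluster BDRUVZ
  updated: d(BDRUVZ,G)=265/32
iteration 6: select BDRUVZ,G (d=265/32); attach at lengths (265/64, 265/64); label the merged cluster BDGRUVZ
final tree: ((((((B:29/10,V:41/10):89/16,U:327/16):49/8,Z:125/8):439/32,R:385/32):63/32,D:55/32):265/64,G:265/64)
total length: 2959/32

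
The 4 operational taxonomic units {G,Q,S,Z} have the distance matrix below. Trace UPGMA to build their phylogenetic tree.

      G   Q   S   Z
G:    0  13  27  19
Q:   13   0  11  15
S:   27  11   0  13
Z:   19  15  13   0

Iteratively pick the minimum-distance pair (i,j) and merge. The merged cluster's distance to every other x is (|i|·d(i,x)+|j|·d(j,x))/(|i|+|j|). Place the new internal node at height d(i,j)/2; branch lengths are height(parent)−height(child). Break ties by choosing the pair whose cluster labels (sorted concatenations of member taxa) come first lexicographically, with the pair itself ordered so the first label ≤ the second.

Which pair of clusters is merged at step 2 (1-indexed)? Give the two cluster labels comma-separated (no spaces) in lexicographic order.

iteration 1: select Q,S (d=11); attach at lengths (11/2, 11/2); label the merged cluster QS
  updated: d(G,QS)=20, d(QS,Z)=14
iteration 2: select QS,Z (d=14); attach at lengths (3/2, 7); label the merged cluster QSZ
  updated: d(G,QSZ)=59/3
iteration 3: select G,QSZ (d=59/3); attach at lengths (59/6, 17/6); label the merged cluster GQSZ
final tree: (G:59/6,((Q:11/2,S:11/2):3/2,Z:7):17/6)
total length: 193/6

QS,Z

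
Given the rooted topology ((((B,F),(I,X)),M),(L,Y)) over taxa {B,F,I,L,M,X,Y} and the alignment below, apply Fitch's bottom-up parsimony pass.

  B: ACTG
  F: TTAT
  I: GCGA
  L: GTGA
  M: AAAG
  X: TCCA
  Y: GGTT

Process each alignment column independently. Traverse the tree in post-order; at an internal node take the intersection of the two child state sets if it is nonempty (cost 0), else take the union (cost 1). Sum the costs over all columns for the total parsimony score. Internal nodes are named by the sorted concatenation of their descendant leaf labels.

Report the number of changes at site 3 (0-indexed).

[col 0] BF: children B:{A}, F:{T} ∪→ {A,T}; cost 1
[col 0] IX: children I:{G}, X:{T} ∪→ {G,T}; cost 1
[col 0] BFIX: children BF:{A,T}, IX:{G,T} ∩→ {T}; cost 0
[col 0] BFIMX: children BFIX:{T}, M:{A} ∪→ {A,T}; cost 1
[col 0] LY: children L:{G}, Y:{G} ∩→ {G}; cost 0
[col 0] BFILMXY: children BFIMX:{A,T}, LY:{G} ∪→ {A,G,T}; cost 1
[col 1] BF: children B:{C}, F:{T} ∪→ {C,T}; cost 1
[col 1] IX: children I:{C}, X:{C} ∩→ {C}; cost 0
[col 1] BFIX: children BF:{C,T}, IX:{C} ∩→ {C}; cost 0
[col 1] BFIMX: children BFIX:{C}, M:{A} ∪→ {A,C}; cost 1
[col 1] LY: children L:{T}, Y:{G} ∪→ {G,T}; cost 1
[col 1] BFILMXY: children BFIMX:{A,C}, LY:{G,T} ∪→ {A,C,G,T}; cost 1
[col 2] BF: children B:{T}, F:{A} ∪→ {A,T}; cost 1
[col 2] IX: children I:{G}, X:{C} ∪→ {C,G}; cost 1
[col 2] BFIX: children BF:{A,T}, IX:{C,G} ∪→ {A,C,G,T}; cost 1
[col 2] BFIMX: children BFIX:{A,C,G,T}, M:{A} ∩→ {A}; cost 0
[col 2] LY: children L:{G}, Y:{T} ∪→ {G,T}; cost 1
[col 2] BFILMXY: children BFIMX:{A}, LY:{G,T} ∪→ {A,G,T}; cost 1
[col 3] BF: children B:{G}, F:{T} ∪→ {G,T}; cost 1
[col 3] IX: children I:{A}, X:{A} ∩→ {A}; cost 0
[col 3] BFIX: children BF:{G,T}, IX:{A} ∪→ {A,G,T}; cost 1
[col 3] BFIMX: children BFIX:{A,G,T}, M:{G} ∩→ {G}; cost 0
[col 3] LY: children L:{A}, Y:{T} ∪→ {A,T}; cost 1
[col 3] BFILMXY: children BFIMX:{G}, LY:{A,T} ∪→ {A,G,T}; cost 1
per-site changes: [4, 4, 5, 4]; total = 17

4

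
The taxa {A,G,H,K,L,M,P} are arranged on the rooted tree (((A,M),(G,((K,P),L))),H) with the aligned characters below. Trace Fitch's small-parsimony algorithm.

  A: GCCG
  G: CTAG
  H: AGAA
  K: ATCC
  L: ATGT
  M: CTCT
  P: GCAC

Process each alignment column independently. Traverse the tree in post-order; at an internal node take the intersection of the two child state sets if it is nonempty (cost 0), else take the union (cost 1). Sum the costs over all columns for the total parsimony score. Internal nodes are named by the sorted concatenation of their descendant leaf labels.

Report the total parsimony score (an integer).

AM@0: {G} ∪ {C} = {C,G} (union, +1)
KP@0: {A} ∪ {G} = {A,G} (union, +1)
KLP@0: {A,G} ∩ {A} = {A} (intersection, +0)
GKLP@0: {C} ∪ {A} = {A,C} (union, +1)
AGKLMP@0: {C,G} ∩ {A,C} = {C} (intersection, +0)
AGHKLMP@0: {C} ∪ {A} = {A,C} (union, +1)
AM@1: {C} ∪ {T} = {C,T} (union, +1)
KP@1: {T} ∪ {C} = {C,T} (union, +1)
KLP@1: {C,T} ∩ {T} = {T} (intersection, +0)
GKLP@1: {T} ∩ {T} = {T} (intersection, +0)
AGKLMP@1: {C,T} ∩ {T} = {T} (intersection, +0)
AGHKLMP@1: {T} ∪ {G} = {G,T} (union, +1)
AM@2: {C} ∩ {C} = {C} (intersection, +0)
KP@2: {C} ∪ {A} = {A,C} (union, +1)
KLP@2: {A,C} ∪ {G} = {A,C,G} (union, +1)
GKLP@2: {A} ∩ {A,C,G} = {A} (intersection, +0)
AGKLMP@2: {C} ∪ {A} = {A,C} (union, +1)
AGHKLMP@2: {A,C} ∩ {A} = {A} (intersection, +0)
AM@3: {G} ∪ {T} = {G,T} (union, +1)
KP@3: {C} ∩ {C} = {C} (intersection, +0)
KLP@3: {C} ∪ {T} = {C,T} (union, +1)
GKLP@3: {G} ∪ {C,T} = {C,G,T} (union, +1)
AGKLMP@3: {G,T} ∩ {C,G,T} = {G,T} (intersection, +0)
AGHKLMP@3: {G,T} ∪ {A} = {A,G,T} (union, +1)
per-site changes: [4, 3, 3, 4]; total = 14

14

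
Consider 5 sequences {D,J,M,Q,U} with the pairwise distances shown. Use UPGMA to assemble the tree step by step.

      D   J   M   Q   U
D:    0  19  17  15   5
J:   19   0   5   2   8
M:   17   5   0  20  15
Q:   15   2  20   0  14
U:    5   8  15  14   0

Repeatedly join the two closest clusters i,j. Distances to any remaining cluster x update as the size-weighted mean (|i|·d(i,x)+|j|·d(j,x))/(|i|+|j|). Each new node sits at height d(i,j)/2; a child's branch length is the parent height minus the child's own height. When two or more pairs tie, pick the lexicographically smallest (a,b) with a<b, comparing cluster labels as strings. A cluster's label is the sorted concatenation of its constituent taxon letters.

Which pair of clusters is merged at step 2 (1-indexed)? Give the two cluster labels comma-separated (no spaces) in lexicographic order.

D,U

iteration 1: select J,Q (d=2); attach at lengths (1, 1); label the merged cluster JQ
  updated: d(D,JQ)=17, d(JQ,M)=25/2, d(JQ,U)=11
iteration 2: select D,U (d=5); attach at lengths (5/2, 5/2); label the merged cluster DU
  updated: d(DU,JQ)=14, d(DU,M)=16
iteration 3: select JQ,M (d=25/2); attach at lengths (21/4, 25/4); label the merged cluster JMQ
  updated: d(DU,JMQ)=44/3
iteration 4: select DU,JMQ (d=44/3); attach at lengths (29/6, 13/12); label the merged cluster DJMQU
final tree: ((D:5/2,U:5/2):29/6,((J:1,Q:1):21/4,M:25/4):13/12)
total length: 293/12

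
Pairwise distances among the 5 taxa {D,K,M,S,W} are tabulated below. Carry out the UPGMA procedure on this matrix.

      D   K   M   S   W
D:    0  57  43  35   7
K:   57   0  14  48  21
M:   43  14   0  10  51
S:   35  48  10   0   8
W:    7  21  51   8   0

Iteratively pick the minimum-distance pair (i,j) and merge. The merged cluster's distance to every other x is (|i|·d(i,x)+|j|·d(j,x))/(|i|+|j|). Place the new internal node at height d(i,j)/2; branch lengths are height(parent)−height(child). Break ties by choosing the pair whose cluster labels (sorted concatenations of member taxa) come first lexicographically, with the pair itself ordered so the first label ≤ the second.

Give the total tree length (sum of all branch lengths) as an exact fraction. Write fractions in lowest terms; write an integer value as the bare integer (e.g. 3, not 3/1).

step 1: merge (D,W) at d=7; branch lengths D→7/2, W→7/2; new cluster DW
  updated: d(DW,K)=39, d(DW,M)=47, d(DW,S)=43/2
step 2: merge (M,S) at d=10; branch lengths M→5, S→5; new cluster MS
  updated: d(DW,MS)=137/4, d(K,MS)=31
step 3: merge (K,MS) at d=31; branch lengths K→31/2, MS→21/2; new cluster KMS
  updated: d(DW,KMS)=215/6
step 4: merge (DW,KMS) at d=215/6; branch lengths DW→173/12, KMS→29/12; new cluster DKMSW
final tree: ((D:7/2,W:7/2):173/12,(K:31/2,(M:5,S:5):21/2):29/12)
total length: 359/6

359/6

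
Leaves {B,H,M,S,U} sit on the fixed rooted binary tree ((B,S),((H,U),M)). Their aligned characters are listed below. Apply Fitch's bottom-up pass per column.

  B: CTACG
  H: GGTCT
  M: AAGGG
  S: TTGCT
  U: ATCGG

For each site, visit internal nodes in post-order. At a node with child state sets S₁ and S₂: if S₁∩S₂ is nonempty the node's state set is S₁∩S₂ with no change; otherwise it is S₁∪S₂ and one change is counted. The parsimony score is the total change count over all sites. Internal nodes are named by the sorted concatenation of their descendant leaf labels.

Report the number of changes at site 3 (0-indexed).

BS@0: {C} ∪ {T} = {C,T} (union, +1)
HU@0: {G} ∪ {A} = {A,G} (union, +1)
HMU@0: {A,G} ∩ {A} = {A} (intersection, +0)
BHMSU@0: {C,T} ∪ {A} = {A,C,T} (union, +1)
BS@1: {T} ∩ {T} = {T} (intersection, +0)
HU@1: {G} ∪ {T} = {G,T} (union, +1)
HMU@1: {G,T} ∪ {A} = {A,G,T} (union, +1)
BHMSU@1: {T} ∩ {A,G,T} = {T} (intersection, +0)
BS@2: {A} ∪ {G} = {A,G} (union, +1)
HU@2: {T} ∪ {C} = {C,T} (union, +1)
HMU@2: {C,T} ∪ {G} = {C,G,T} (union, +1)
BHMSU@2: {A,G} ∩ {C,G,T} = {G} (intersection, +0)
BS@3: {C} ∩ {C} = {C} (intersection, +0)
HU@3: {C} ∪ {G} = {C,G} (union, +1)
HMU@3: {C,G} ∩ {G} = {G} (intersection, +0)
BHMSU@3: {C} ∪ {G} = {C,G} (union, +1)
BS@4: {G} ∪ {T} = {G,T} (union, +1)
HU@4: {T} ∪ {G} = {G,T} (union, +1)
HMU@4: {G,T} ∩ {G} = {G} (intersection, +0)
BHMSU@4: {G,T} ∩ {G} = {G} (intersection, +0)
per-site changes: [3, 2, 3, 2, 2]; total = 12

2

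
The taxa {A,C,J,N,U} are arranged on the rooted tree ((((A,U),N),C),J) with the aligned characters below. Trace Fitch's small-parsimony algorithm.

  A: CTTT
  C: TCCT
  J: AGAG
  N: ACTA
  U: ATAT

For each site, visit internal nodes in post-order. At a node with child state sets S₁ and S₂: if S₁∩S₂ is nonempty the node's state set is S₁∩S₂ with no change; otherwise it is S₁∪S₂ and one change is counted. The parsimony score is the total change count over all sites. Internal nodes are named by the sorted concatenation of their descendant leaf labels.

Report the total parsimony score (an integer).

9

site 0, node AU: A={C} ∪ U={A} → {A,C} (+1)
site 0, node ANU: AU={A,C} ∩ N={A} → {A} (+0)
site 0, node ACNU: ANU={A} ∪ C={T} → {A,T} (+1)
site 0, node ACJNU: ACNU={A,T} ∩ J={A} → {A} (+0)
site 1, node AU: A={T} ∩ U={T} → {T} (+0)
site 1, node ANU: AU={T} ∪ N={C} → {C,T} (+1)
site 1, node ACNU: ANU={C,T} ∩ C={C} → {C} (+0)
site 1, node ACJNU: ACNU={C} ∪ J={G} → {C,G} (+1)
site 2, node AU: A={T} ∪ U={A} → {A,T} (+1)
site 2, node ANU: AU={A,T} ∩ N={T} → {T} (+0)
site 2, node ACNU: ANU={T} ∪ C={C} → {C,T} (+1)
site 2, node ACJNU: ACNU={C,T} ∪ J={A} → {A,C,T} (+1)
site 3, node AU: A={T} ∩ U={T} → {T} (+0)
site 3, node ANU: AU={T} ∪ N={A} → {A,T} (+1)
site 3, node ACNU: ANU={A,T} ∩ C={T} → {T} (+0)
site 3, node ACJNU: ACNU={T} ∪ J={G} → {G,T} (+1)
per-site changes: [2, 2, 3, 2]; total = 9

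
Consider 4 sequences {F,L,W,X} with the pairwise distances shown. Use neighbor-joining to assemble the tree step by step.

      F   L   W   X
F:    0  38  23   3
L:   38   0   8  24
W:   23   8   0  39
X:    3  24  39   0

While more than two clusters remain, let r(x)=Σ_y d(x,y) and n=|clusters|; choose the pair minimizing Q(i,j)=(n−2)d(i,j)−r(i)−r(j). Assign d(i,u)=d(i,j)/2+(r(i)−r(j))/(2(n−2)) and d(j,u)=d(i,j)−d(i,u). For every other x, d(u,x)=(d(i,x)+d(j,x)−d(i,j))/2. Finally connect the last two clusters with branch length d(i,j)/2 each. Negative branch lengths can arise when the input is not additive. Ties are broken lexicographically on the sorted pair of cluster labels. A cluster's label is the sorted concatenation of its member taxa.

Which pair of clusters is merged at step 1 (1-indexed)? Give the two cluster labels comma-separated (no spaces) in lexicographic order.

F,X

step 1: merge (F,X) at d=3, Q=-124; branch lengths F→1, X→2; new cluster FX
  updated: d(FX,L)=59/2, d(FX,W)=59/2
step 2: merge (FX,L) at d=59/2, Q=-67; branch lengths FX→51/2, L→4; new cluster FLX
  updated: d(FLX,W)=4
step 3: merge (FLX,W) at d=4; branch lengths FLX→2, W→2; new cluster FLWX
final tree: (((F:1,X:2):51/2,L:4):2,W:2)
total length: 73/2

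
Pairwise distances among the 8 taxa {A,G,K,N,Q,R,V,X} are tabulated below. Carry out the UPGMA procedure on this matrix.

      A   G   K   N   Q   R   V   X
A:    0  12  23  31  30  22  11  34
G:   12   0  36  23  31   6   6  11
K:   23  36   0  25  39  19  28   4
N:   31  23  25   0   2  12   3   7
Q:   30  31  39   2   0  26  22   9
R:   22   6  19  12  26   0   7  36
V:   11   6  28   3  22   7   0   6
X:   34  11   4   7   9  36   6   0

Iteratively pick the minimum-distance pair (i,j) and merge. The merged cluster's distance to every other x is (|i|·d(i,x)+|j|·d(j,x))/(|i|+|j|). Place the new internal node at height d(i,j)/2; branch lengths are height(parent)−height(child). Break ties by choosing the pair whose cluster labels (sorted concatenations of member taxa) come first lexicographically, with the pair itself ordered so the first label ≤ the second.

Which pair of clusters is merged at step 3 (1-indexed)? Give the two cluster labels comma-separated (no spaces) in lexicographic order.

G,R

iteration 1: select N,Q (d=2); attach at lengths (1, 1); label the merged cluster NQ
  updated: d(A,NQ)=61/2, d(G,NQ)=27, d(K,NQ)=32, d(NQ,R)=19, d(NQ,V)=25/2, d(NQ,X)=8
iteration 2: select K,X (d=4); attach at lengths (2, 2); label the merged cluster KX
  updated: d(A,KX)=57/2, d(G,KX)=47/2, d(KX,NQ)=20, d(KX,R)=55/2, d(KX,V)=17
iteration 3: select G,R (d=6); attach at lengths (3, 3); label the merged cluster GR
  updated: d(A,GR)=17, d(GR,KX)=51/2, d(GR,NQ)=23, d(GR,V)=13/2
iteration 4: select GR,V (d=13/2); attach at lengths (1/4, 13/4); label the merged cluster GRV
  updated: d(A,GRV)=15, d(GRV,KX)=68/3, d(GRV,NQ)=39/2
iteration 5: select A,GRV (d=15); attach at lengths (15/2, 17/4); label the merged cluster AGRV
  updated: d(AGRV,KX)=193/8, d(AGRV,NQ)=89/4
iteration 6: select KX,NQ (d=20); attach at lengths (8, 9); label the merged cluster KNQX
  updated: d(AGRV,KNQX)=371/16
iteration 7: select AGRV,KNQX (d=371/16); attach at lengths (131/32, 51/32); label the merged cluster AGKNQRVX
final tree: ((A:15/2,((G:3,R:3):1/4,V:13/4):17/4):131/32,((K:2,X:2):8,(N:1,Q:1):9):51/32)
total length: 799/16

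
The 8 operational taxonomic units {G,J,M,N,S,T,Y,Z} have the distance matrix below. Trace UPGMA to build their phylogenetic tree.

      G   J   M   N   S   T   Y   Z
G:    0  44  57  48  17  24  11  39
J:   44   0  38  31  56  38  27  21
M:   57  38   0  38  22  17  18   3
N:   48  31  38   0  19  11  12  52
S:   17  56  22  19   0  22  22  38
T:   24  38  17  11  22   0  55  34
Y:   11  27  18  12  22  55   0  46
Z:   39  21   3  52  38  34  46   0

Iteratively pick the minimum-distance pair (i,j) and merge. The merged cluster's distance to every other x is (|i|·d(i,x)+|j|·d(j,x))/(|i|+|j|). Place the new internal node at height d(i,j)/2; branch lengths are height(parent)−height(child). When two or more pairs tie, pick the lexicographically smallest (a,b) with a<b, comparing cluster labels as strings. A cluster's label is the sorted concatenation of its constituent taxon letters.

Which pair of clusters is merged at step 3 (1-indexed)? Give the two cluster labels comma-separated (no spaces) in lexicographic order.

1. join M+Z (d=3) ⇒ MZ; edges |M|=3/2, |Z|=3/2
  updated: d(G,MZ)=48, d(J,MZ)=59/2, d(MZ,N)=45, d(MZ,S)=30, d(MZ,T)=51/2, d(MZ,Y)=32
2. join G+Y (d=11) ⇒ GY; edges |G|=11/2, |Y|=11/2
  updated: d(GY,J)=71/2, d(GY,MZ)=40, d(GY,N)=30, d(GY,S)=39/2, d(GY,T)=79/2
3. join N+T (d=11) ⇒ NT; edges |N|=11/2, |T|=11/2
  updated: d(GY,NT)=139/4, d(J,NT)=69/2, d(MZ,NT)=141/4, d(NT,S)=41/2
4. join GY+S (d=39/2) ⇒ GSY; edges |GY|=17/4, |S|=39/4
  updated: d(GSY,J)=127/3, d(GSY,MZ)=110/3, d(GSY,NT)=30
5. join J+MZ (d=59/2) ⇒ JMZ; edges |J|=59/4, |MZ|=53/4
  updated: d(GSY,JMZ)=347/9, d(JMZ,NT)=35
6. join GSY+NT (d=30) ⇒ GNSTY; edges |GSY|=21/4, |NT|=19/2
  updated: d(GNSTY,JMZ)=557/15
7. join GNSTY+JMZ (d=557/15) ⇒ GJMNSTYZ; edges |GNSTY|=107/30, |JMZ|=229/60
final tree: ((((G:11/2,Y:11/2):17/4,S:39/4):21/4,(N:11/2,T:11/2):19/2):107/30,(J:59/4,(M:3/2,Z:3/2):53/4):229/60)
total length: 1337/15

N,T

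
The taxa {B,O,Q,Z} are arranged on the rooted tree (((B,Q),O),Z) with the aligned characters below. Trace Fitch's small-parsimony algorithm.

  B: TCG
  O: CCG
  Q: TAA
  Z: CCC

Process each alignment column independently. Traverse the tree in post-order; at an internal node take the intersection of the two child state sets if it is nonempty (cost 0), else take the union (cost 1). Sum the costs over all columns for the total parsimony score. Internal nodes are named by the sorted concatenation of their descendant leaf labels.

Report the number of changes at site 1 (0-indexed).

1

site 0, node BQ: B={T} ∩ Q={T} → {T} (+0)
site 0, node BOQ: BQ={T} ∪ O={C} → {C,T} (+1)
site 0, node BOQZ: BOQ={C,T} ∩ Z={C} → {C} (+0)
site 1, node BQ: B={C} ∪ Q={A} → {A,C} (+1)
site 1, node BOQ: BQ={A,C} ∩ O={C} → {C} (+0)
site 1, node BOQZ: BOQ={C} ∩ Z={C} → {C} (+0)
site 2, node BQ: B={G} ∪ Q={A} → {A,G} (+1)
site 2, node BOQ: BQ={A,G} ∩ O={G} → {G} (+0)
site 2, node BOQZ: BOQ={G} ∪ Z={C} → {C,G} (+1)
per-site changes: [1, 1, 2]; total = 4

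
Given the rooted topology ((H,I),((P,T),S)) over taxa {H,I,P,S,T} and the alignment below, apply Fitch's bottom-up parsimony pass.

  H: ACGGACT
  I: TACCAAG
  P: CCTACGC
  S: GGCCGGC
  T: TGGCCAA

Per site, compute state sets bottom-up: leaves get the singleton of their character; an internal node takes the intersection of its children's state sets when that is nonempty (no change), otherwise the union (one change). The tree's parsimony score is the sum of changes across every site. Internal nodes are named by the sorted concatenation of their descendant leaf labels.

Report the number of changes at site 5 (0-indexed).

[col 0] HI: children H:{A}, I:{T} ∪→ {A,T}; cost 1
[col 0] PT: children P:{C}, T:{T} ∪→ {C,T}; cost 1
[col 0] PST: children PT:{C,T}, S:{G} ∪→ {C,G,T}; cost 1
[col 0] HIPST: children HI:{A,T}, PST:{C,G,T} ∩→ {T}; cost 0
[col 1] HI: children H:{C}, I:{A} ∪→ {A,C}; cost 1
[col 1] PT: children P:{C}, T:{G} ∪→ {C,G}; cost 1
[col 1] PST: children PT:{C,G}, S:{G} ∩→ {G}; cost 0
[col 1] HIPST: children HI:{A,C}, PST:{G} ∪→ {A,C,G}; cost 1
[col 2] HI: children H:{G}, I:{C} ∪→ {C,G}; cost 1
[col 2] PT: children P:{T}, T:{G} ∪→ {G,T}; cost 1
[col 2] PST: children PT:{G,T}, S:{C} ∪→ {C,G,T}; cost 1
[col 2] HIPST: children HI:{C,G}, PST:{C,G,T} ∩→ {C,G}; cost 0
[col 3] HI: children H:{G}, I:{C} ∪→ {C,G}; cost 1
[col 3] PT: children P:{A}, T:{C} ∪→ {A,C}; cost 1
[col 3] PST: children PT:{A,C}, S:{C} ∩→ {C}; cost 0
[col 3] HIPST: children HI:{C,G}, PST:{C} ∩→ {C}; cost 0
[col 4] HI: children H:{A}, I:{A} ∩→ {A}; cost 0
[col 4] PT: children P:{C}, T:{C} ∩→ {C}; cost 0
[col 4] PST: children PT:{C}, S:{G} ∪→ {C,G}; cost 1
[col 4] HIPST: children HI:{A}, PST:{C,G} ∪→ {A,C,G}; cost 1
[col 5] HI: children H:{C}, I:{A} ∪→ {A,C}; cost 1
[col 5] PT: children P:{G}, T:{A} ∪→ {A,G}; cost 1
[col 5] PST: children PT:{A,G}, S:{G} ∩→ {G}; cost 0
[col 5] HIPST: children HI:{A,C}, PST:{G} ∪→ {A,C,G}; cost 1
[col 6] HI: children H:{T}, I:{G} ∪→ {G,T}; cost 1
[col 6] PT: children P:{C}, T:{A} ∪→ {A,C}; cost 1
[col 6] PST: children PT:{A,C}, S:{C} ∩→ {C}; cost 0
[col 6] HIPST: children HI:{G,T}, PST:{C} ∪→ {C,G,T}; cost 1
per-site changes: [3, 3, 3, 2, 2, 3, 3]; total = 19

3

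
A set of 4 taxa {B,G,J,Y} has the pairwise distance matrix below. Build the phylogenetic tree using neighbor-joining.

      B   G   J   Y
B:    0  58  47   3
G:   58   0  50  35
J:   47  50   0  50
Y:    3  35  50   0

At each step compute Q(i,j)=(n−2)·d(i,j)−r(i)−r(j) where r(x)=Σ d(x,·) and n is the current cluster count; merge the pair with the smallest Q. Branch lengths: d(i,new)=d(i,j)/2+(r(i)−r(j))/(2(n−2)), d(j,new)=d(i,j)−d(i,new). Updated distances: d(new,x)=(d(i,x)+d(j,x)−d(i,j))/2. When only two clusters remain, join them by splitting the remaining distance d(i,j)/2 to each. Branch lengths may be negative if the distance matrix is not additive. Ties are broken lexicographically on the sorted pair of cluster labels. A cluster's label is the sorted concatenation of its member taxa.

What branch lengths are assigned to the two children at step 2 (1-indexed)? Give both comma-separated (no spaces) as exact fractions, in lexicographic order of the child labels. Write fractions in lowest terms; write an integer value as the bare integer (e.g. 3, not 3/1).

21,24

iteration 1: select B,Y (d=3, Q=-190); attach at lengths (13/2, -7/2); label the merged cluster BY
  updated: d(BY,G)=45, d(BY,J)=47
iteration 2: select BY,G (d=45, Q=-142); attach at lengths (21, 24); label the merged cluster BGY
  updated: d(BGY,J)=26
iteration 3: select BGY,J (d=26); attach at lengths (13, 13); label the merged cluster BGJY
final tree: (((B:13/2,Y:-7/2):21,G:24):13,J:13)
total length: 74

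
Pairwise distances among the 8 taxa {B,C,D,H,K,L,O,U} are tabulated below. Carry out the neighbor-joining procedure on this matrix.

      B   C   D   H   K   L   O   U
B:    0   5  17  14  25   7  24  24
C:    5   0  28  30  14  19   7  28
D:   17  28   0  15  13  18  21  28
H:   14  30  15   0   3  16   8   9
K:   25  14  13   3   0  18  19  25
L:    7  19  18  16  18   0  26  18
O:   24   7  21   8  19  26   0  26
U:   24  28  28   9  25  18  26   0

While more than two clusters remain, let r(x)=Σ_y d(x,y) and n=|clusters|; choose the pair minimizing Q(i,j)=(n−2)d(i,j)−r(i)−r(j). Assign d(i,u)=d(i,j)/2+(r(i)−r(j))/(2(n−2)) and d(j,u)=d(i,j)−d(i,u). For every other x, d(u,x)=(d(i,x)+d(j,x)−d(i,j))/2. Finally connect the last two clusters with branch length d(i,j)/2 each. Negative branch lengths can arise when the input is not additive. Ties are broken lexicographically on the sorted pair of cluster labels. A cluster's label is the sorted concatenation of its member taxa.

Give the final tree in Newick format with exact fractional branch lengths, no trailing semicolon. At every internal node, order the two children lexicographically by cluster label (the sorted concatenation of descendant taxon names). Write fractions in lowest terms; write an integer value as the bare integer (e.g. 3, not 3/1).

(((((B:37/10,L:33/10):55/12,(C:7/2,O:7/2):83/12):17/8,(H:-13/8,U:85/8):37/8):17/8,D:71/8):33/16,K:33/16)

1. join C+O (d=7, Q=-220) ⇒ CO; edges |C|=7/2, |O|=7/2
  updated: d(B,CO)=11, d(CO,D)=21, d(CO,H)=31/2, d(CO,K)=13, d(CO,L)=19, d(CO,U)=47/2
2. join B+L (d=7, Q=-159) ⇒ BL; edges |B|=37/10, |L|=33/10
  updated: d(BL,CO)=23/2, d(BL,D)=14, d(BL,H)=23/2, d(BL,K)=18, d(BL,U)=35/2
3. join H+U (d=9, Q=-121) ⇒ HU; edges |H|=-13/8, |U|=85/8
  updated: d(BL,HU)=10, d(CO,HU)=15, d(D,HU)=17, d(HU,K)=19/2
4. join BL+CO (d=23/2, Q=-159/2) ⇒ BCLO; edges |BL|=55/12, |CO|=83/12
  updated: d(BCLO,D)=47/4, d(BCLO,HU)=27/4, d(BCLO,K)=39/4
5. join BCLO+HU (d=27/4, Q=-48) ⇒ BCHLOU; edges |BCLO|=17/8, |HU|=37/8
  updated: d(BCHLOU,D)=11, d(BCHLOU,K)=25/4
6. join BCHLOU+D (d=11, Q=-121/4) ⇒ BCDHLOU; edges |BCHLOU|=17/8, |D|=71/8
  updated: d(BCDHLOU,K)=33/8
7. join BCDHLOU+K (d=33/8) ⇒ BCDHKLOU; edges |BCDHLOU|=33/16, |K|=33/16
final tree: (((((B:37/10,L:33/10):55/12,(C:7/2,O:7/2):83/12):17/8,(H:-13/8,U:85/8):37/8):17/8,D:71/8):33/16,K:33/16)
total length: 451/8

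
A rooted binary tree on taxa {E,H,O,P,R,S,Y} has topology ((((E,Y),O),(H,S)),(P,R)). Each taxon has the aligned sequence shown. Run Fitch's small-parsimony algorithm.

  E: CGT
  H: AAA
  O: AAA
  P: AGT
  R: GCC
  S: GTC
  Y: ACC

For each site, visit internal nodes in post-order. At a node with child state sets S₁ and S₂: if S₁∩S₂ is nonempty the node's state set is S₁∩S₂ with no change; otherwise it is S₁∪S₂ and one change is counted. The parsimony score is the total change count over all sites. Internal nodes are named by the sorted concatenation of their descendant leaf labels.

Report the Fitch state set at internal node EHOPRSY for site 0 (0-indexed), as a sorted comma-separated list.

A

site 0, node EY: E={C} ∪ Y={A} → {A,C} (+1)
site 0, node EOY: EY={A,C} ∩ O={A} → {A} (+0)
site 0, node HS: H={A} ∪ S={G} → {A,G} (+1)
site 0, node EHOSY: EOY={A} ∩ HS={A,G} → {A} (+0)
site 0, node PR: P={A} ∪ R={G} → {A,G} (+1)
site 0, node EHOPRSY: EHOSY={A} ∩ PR={A,G} → {A} (+0)
site 1, node EY: E={G} ∪ Y={C} → {C,G} (+1)
site 1, node EOY: EY={C,G} ∪ O={A} → {A,C,G} (+1)
site 1, node HS: H={A} ∪ S={T} → {A,T} (+1)
site 1, node EHOSY: EOY={A,C,G} ∩ HS={A,T} → {A} (+0)
site 1, node PR: P={G} ∪ R={C} → {C,G} (+1)
site 1, node EHOPRSY: EHOSY={A} ∪ PR={C,G} → {A,C,G} (+1)
site 2, node EY: E={T} ∪ Y={C} → {C,T} (+1)
site 2, node EOY: EY={C,T} ∪ O={A} → {A,C,T} (+1)
site 2, node HS: H={A} ∪ S={C} → {A,C} (+1)
site 2, node EHOSY: EOY={A,C,T} ∩ HS={A,C} → {A,C} (+0)
site 2, node PR: P={T} ∪ R={C} → {C,T} (+1)
site 2, node EHOPRSY: EHOSY={A,C} ∩ PR={C,T} → {C} (+0)
per-site changes: [3, 5, 4]; total = 12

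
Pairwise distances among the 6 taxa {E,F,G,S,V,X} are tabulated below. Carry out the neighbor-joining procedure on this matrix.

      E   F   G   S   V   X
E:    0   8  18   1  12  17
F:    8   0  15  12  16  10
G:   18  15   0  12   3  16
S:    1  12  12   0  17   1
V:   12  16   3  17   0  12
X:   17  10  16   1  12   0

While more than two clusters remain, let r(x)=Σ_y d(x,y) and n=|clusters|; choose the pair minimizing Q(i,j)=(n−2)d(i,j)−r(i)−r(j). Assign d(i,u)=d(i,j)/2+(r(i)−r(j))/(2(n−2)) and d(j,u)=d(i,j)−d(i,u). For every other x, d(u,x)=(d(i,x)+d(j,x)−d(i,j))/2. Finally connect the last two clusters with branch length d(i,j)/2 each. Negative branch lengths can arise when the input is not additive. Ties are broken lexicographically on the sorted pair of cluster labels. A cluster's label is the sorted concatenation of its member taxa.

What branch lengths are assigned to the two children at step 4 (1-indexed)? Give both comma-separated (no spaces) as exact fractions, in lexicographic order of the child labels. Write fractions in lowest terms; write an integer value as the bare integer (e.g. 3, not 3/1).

1. join G+V (d=3, Q=-112) ⇒ GV; edges |G|=2, |V|=1
  updated: d(E,GV)=27/2, d(F,GV)=14, d(GV,S)=13, d(GV,X)=25/2
2. join S+X (d=1, Q=-129/2) ⇒ SX; edges |S|=-7/4, |X|=11/4
  updated: d(E,SX)=17/2, d(F,SX)=21/2, d(GV,SX)=49/4
3. join E+F (d=8, Q=-93/2) ⇒ EF; edges |E|=27/8, |F|=37/8
  updated: d(EF,GV)=39/4, d(EF,SX)=11/2
4. join EF+GV (d=39/4, Q=-55/2) ⇒ EFGV; edges |EF|=3/2, |GV|=33/4
  updated: d(EFGV,SX)=4
5. join EFGV+SX (d=4) ⇒ EFGSVX; edges |EFGV|=2, |SX|=2
final tree: (((E:27/8,F:37/8):3/2,(G:2,V:1):33/4):2,(S:-7/4,X:11/4):2)
total length: 103/4

3/2,33/4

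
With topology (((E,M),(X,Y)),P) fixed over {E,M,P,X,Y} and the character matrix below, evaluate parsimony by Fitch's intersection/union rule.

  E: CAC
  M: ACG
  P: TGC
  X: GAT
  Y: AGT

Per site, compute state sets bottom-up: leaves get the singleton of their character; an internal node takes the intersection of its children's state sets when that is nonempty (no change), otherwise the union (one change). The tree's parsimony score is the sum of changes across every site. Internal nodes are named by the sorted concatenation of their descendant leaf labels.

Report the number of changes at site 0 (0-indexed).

3

[col 0] EM: children E:{C}, M:{A} ∪→ {A,C}; cost 1
[col 0] XY: children X:{G}, Y:{A} ∪→ {A,G}; cost 1
[col 0] EMXY: children EM:{A,C}, XY:{A,G} ∩→ {A}; cost 0
[col 0] EMPXY: children EMXY:{A}, P:{T} ∪→ {A,T}; cost 1
[col 1] EM: children E:{A}, M:{C} ∪→ {A,C}; cost 1
[col 1] XY: children X:{A}, Y:{G} ∪→ {A,G}; cost 1
[col 1] EMXY: children EM:{A,C}, XY:{A,G} ∩→ {A}; cost 0
[col 1] EMPXY: children EMXY:{A}, P:{G} ∪→ {A,G}; cost 1
[col 2] EM: children E:{C}, M:{G} ∪→ {C,G}; cost 1
[col 2] XY: children X:{T}, Y:{T} ∩→ {T}; cost 0
[col 2] EMXY: children EM:{C,G}, XY:{T} ∪→ {C,G,T}; cost 1
[col 2] EMPXY: children EMXY:{C,G,T}, P:{C} ∩→ {C}; cost 0
per-site changes: [3, 3, 2]; total = 8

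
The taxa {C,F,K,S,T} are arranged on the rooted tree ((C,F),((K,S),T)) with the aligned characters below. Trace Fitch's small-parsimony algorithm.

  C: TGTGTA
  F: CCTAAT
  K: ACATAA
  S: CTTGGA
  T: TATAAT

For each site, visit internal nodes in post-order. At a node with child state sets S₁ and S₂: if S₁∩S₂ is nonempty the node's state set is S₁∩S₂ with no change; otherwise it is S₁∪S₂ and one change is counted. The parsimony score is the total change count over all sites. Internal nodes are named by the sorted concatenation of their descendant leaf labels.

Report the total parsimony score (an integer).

14

CF@0: {T} ∪ {C} = {C,T} (union, +1)
KS@0: {A} ∪ {C} = {A,C} (union, +1)
KST@0: {A,C} ∪ {T} = {A,C,T} (union, +1)
CFKST@0: {C,T} ∩ {A,C,T} = {C,T} (intersection, +0)
CF@1: {G} ∪ {C} = {C,G} (union, +1)
KS@1: {C} ∪ {T} = {C,T} (union, +1)
KST@1: {C,T} ∪ {A} = {A,C,T} (union, +1)
CFKST@1: {C,G} ∩ {A,C,T} = {C} (intersection, +0)
CF@2: {T} ∩ {T} = {T} (intersection, +0)
KS@2: {A} ∪ {T} = {A,T} (union, +1)
KST@2: {A,T} ∩ {T} = {T} (intersection, +0)
CFKST@2: {T} ∩ {T} = {T} (intersection, +0)
CF@3: {G} ∪ {A} = {A,G} (union, +1)
KS@3: {T} ∪ {G} = {G,T} (union, +1)
KST@3: {G,T} ∪ {A} = {A,G,T} (union, +1)
CFKST@3: {A,G} ∩ {A,G,T} = {A,G} (intersection, +0)
CF@4: {T} ∪ {A} = {A,T} (union, +1)
KS@4: {A} ∪ {G} = {A,G} (union, +1)
KST@4: {A,G} ∩ {A} = {A} (intersection, +0)
CFKST@4: {A,T} ∩ {A} = {A} (intersection, +0)
CF@5: {A} ∪ {T} = {A,T} (union, +1)
KS@5: {A} ∩ {A} = {A} (intersection, +0)
KST@5: {A} ∪ {T} = {A,T} (union, +1)
CFKST@5: {A,T} ∩ {A,T} = {A,T} (intersection, +0)
per-site changes: [3, 3, 1, 3, 2, 2]; total = 14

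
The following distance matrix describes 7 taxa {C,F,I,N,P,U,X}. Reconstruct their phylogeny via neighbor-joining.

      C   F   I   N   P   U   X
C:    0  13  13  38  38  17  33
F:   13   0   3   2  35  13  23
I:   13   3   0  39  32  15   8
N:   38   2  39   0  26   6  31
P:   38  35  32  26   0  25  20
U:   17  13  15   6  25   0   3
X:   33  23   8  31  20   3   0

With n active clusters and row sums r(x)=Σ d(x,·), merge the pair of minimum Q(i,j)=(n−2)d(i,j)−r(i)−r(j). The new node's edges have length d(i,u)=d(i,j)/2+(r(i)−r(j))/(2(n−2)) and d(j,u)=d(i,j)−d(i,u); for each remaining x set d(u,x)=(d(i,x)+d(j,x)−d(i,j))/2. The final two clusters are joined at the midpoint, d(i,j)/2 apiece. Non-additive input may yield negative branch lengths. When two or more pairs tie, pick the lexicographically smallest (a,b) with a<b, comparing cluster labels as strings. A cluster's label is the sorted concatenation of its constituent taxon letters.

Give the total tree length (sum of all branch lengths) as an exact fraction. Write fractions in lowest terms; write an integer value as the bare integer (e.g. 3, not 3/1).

453/8

iteration 1: select F,N (d=2, Q=-221); attach at lengths (-43/10, 63/10); label the merged cluster FN
  updated: d(C,FN)=49/2, d(FN,I)=20, d(FN,P)=59/2, d(FN,U)=17/2, d(FN,X)=26
iteration 2: select C,I (d=13, Q=-323/2); attach at lengths (179/16, 29/16); label the merged cluster CI
  updated: d(CI,FN)=63/4, d(CI,P)=57/2, d(CI,U)=19/2, d(CI,X)=14
iteration 3: select P,X (d=20, Q=-106); attach at lengths (50/3, 10/3); label the merged cluster PX
  updated: d(CI,PX)=45/4, d(FN,PX)=71/4, d(PX,U)=4
iteration 4: select CI,FN (d=63/4, Q=-47); attach at lengths (13/2, 37/4); label the merged cluster CFIN
  updated: d(CFIN,PX)=53/8, d(CFIN,U)=9/8
iteration 5: select CFIN,PX (d=53/8, Q=-47/4); attach at lengths (15/8, 19/4); label the merged cluster CFINPX
  updated: d(CFINPX,U)=-3/4
iteration 6: select CFINPX,U (d=-3/4); attach at lengths (-3/8, -3/8); label the merged cluster CFINPUX
final tree: ((((C:179/16,I:29/16):13/2,(F:-43/10,N:63/10):37/4):15/8,(P:50/3,X:10/3):19/4):-3/8,U:-3/8)
total length: 453/8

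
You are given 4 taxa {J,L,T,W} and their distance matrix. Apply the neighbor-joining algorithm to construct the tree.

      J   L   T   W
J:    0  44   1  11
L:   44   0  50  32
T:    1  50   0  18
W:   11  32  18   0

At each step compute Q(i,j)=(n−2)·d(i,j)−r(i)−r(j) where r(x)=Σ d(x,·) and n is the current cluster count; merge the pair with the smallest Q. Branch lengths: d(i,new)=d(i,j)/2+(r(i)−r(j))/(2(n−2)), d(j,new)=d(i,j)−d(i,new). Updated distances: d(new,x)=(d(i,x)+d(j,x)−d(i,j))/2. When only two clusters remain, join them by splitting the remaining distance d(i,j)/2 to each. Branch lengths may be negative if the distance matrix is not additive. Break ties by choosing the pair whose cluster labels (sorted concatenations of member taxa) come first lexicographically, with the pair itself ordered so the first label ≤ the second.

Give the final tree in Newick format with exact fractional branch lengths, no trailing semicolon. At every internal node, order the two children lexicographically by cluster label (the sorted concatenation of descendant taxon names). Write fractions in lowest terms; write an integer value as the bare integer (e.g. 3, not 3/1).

(((J:-11/4,T:15/4):57/4,L:129/4):-1/8,W:-1/8)

iteration 1: select J,T (d=1, Q=-123); attach at lengths (-11/4, 15/4); label the merged cluster JT
  updated: d(JT,L)=93/2, d(JT,W)=14
iteration 2: select JT,L (d=93/2, Q=-185/2); attach at lengths (57/4, 129/4); label the merged cluster JLT
  updated: d(JLT,W)=-1/4
iteration 3: select JLT,W (d=-1/4); attach at lengths (-1/8, -1/8); label the merged cluster JLTW
final tree: (((J:-11/4,T:15/4):57/4,L:129/4):-1/8,W:-1/8)
total length: 189/4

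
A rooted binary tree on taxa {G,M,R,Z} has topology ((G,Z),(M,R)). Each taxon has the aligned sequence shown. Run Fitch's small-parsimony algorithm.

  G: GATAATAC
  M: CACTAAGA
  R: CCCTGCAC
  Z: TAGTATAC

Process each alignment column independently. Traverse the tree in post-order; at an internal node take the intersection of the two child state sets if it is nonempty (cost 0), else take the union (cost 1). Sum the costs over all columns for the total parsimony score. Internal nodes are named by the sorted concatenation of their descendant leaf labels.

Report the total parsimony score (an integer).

GZ@0: {G} ∪ {T} = {G,T} (union, +1)
MR@0: {C} ∩ {C} = {C} (intersection, +0)
GMRZ@0: {G,T} ∪ {C} = {C,G,T} (union, +1)
GZ@1: {A} ∩ {A} = {A} (intersection, +0)
MR@1: {A} ∪ {C} = {A,C} (union, +1)
GMRZ@1: {A} ∩ {A,C} = {A} (intersection, +0)
GZ@2: {T} ∪ {G} = {G,T} (union, +1)
MR@2: {C} ∩ {C} = {C} (intersection, +0)
GMRZ@2: {G,T} ∪ {C} = {C,G,T} (union, +1)
GZ@3: {A} ∪ {T} = {A,T} (union, +1)
MR@3: {T} ∩ {T} = {T} (intersection, +0)
GMRZ@3: {A,T} ∩ {T} = {T} (intersection, +0)
GZ@4: {A} ∩ {A} = {A} (intersection, +0)
MR@4: {A} ∪ {G} = {A,G} (union, +1)
GMRZ@4: {A} ∩ {A,G} = {A} (intersection, +0)
GZ@5: {T} ∩ {T} = {T} (intersection, +0)
MR@5: {A} ∪ {C} = {A,C} (union, +1)
GMRZ@5: {T} ∪ {A,C} = {A,C,T} (union, +1)
GZ@6: {A} ∩ {A} = {A} (intersection, +0)
MR@6: {G} ∪ {A} = {A,G} (union, +1)
GMRZ@6: {A} ∩ {A,G} = {A} (intersection, +0)
GZ@7: {C} ∩ {C} = {C} (intersection, +0)
MR@7: {A} ∪ {C} = {A,C} (union, +1)
GMRZ@7: {C} ∩ {A,C} = {C} (intersection, +0)
per-site changes: [2, 1, 2, 1, 1, 2, 1, 1]; total = 11

11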